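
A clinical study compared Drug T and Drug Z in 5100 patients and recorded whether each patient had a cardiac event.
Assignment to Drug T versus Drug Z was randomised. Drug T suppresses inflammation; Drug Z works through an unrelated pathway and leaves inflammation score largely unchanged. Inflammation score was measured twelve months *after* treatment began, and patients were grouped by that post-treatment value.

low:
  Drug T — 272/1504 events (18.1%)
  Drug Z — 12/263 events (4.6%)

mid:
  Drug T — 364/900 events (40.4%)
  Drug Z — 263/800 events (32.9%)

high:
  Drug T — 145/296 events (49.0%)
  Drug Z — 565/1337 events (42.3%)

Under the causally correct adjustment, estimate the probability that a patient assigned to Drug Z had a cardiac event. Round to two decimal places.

0.35

Drug Z is lower inside every inflammation score stratum but Drug T is lower in aggregate. Whether to stratify depends on how inflammation score relates to the drug.
Inflammation score lies on the pathway drug → inflammation score → outcome, so adjusting for it blocks the indirect effect. For the total causal effect of drug, use the unadjusted pooled rates.
So P(outcome | do(Drug Z)) is just the pooled rate for Drug Z: 840/2400 = 0.350.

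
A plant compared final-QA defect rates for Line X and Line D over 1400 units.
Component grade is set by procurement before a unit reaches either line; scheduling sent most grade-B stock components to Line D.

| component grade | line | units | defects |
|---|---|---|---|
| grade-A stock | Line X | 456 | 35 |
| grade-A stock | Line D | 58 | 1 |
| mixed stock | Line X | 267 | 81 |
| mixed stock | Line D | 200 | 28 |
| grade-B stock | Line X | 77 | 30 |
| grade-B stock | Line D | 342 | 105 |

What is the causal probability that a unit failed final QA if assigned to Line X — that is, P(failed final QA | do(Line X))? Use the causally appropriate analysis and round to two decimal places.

0.25

The stratified and pooled comparisons disagree (Line D wins within each component grade; Line X wins overall), so the answer turns on the causal role of component grade.
Since component grade is a pre-existing factor (not a product of the line) and it affects the outcome on its own, it is a confounder. The stratified rates, not the pooled rate, identify the causal effect.
Standardising Line X to the population component grade mix: 0.367·35/456 + 0.334·81/267 + 0.299·30/77 = 0.246.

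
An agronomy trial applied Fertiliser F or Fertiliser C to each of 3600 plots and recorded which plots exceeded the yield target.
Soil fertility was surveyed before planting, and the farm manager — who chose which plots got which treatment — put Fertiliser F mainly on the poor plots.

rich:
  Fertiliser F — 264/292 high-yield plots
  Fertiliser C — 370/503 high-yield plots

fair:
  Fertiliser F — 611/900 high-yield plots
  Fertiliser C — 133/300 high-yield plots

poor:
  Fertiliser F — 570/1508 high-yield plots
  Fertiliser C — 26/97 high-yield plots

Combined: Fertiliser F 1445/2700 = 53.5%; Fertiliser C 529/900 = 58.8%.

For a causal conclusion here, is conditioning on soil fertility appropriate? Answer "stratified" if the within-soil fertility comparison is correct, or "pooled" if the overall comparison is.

stratified

Fertiliser F is higher inside every soil fertility stratum but Fertiliser C is higher in aggregate. Whether to stratify depends on how soil fertility relates to the fertiliser.
The imbalance in soil fertility arose from how plots were allocated, not from anything the fertiliser did; and soil fertility independently affects the outcome. The pooled gap is confounded — condition on soil fertility.
Within each level — rich: 90.4% vs 73.6%; fair: 67.9% vs 44.3%; poor: 37.8% vs 26.8% — Fertiliser F is higher every time.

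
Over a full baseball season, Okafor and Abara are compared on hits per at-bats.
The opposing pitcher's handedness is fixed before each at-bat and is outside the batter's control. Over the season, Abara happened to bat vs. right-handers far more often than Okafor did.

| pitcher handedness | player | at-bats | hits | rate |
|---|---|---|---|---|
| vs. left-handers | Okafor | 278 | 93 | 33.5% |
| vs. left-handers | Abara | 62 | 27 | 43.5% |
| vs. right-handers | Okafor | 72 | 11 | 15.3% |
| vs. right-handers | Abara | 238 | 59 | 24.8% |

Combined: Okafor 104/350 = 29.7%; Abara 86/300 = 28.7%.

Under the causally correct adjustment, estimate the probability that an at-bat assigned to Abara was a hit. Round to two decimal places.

0.35

The pitcher handedness-specific comparison favours Abara throughout, but the pooled figures favour Okafor. The question is whether to condition on pitcher handedness.
Pitcher handedness satisfies the back-door criterion: it is not a descendant of the player, and it blocks the spurious path from player to outcome. Adjusting for it (i.e., using the within-pitcher handedness rates) gives the causal effect.
Standardising Abara to the population pitcher handedness mix: 0.523·27/62 + 0.477·59/238 = 0.346.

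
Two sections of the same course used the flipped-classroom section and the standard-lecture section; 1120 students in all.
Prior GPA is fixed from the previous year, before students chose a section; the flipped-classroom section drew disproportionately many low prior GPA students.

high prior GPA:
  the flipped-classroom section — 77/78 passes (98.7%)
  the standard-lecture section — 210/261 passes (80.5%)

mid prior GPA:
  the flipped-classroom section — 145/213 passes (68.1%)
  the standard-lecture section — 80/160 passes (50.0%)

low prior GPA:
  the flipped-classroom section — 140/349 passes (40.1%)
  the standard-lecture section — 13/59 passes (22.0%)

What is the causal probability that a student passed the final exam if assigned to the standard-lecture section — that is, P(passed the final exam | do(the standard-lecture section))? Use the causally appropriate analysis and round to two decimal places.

0.49

Here prior GPA band is a common cause — it drives both which teaching method a case falls under and the outcome. The crude comparison mixes populations; the stratum-specific rates are the causally relevant ones.
Standardising the standard-lecture section to the population prior GPA band mix: 0.303·210/261 + 0.333·80/160 + 0.364·13/59 = 0.490.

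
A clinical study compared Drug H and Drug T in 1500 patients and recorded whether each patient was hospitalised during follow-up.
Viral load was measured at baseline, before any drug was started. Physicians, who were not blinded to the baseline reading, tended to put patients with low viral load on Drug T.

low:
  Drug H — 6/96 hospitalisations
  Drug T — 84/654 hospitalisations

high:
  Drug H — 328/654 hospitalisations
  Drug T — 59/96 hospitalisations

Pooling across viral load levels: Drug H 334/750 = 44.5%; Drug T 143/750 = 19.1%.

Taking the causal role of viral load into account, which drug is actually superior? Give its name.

Drug H

Nothing the drug does changes viral load; the imbalance is an allocation artefact. With viral load also predicting the outcome, the pooled figure is confounded, and the within-stratum comparison is the causal one.
Within each level — low: 6.2% vs 12.8%; high: 50.2% vs 61.5% — Drug H is lower every time.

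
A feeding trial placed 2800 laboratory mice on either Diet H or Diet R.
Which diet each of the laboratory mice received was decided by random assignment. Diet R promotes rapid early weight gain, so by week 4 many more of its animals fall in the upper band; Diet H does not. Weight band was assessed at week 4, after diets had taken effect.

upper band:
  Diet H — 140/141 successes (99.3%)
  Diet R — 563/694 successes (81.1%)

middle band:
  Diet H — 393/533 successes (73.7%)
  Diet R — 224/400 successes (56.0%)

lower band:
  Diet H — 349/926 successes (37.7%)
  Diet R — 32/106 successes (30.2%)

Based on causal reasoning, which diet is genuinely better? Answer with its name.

Diet R

Week-4 weight band is downstream of the diet. One should not condition on a consequence of treatment, so the overall rates are the right comparison.
Pooled: Diet H 55.1% vs Diet R 68.2%; Diet R is higher overall.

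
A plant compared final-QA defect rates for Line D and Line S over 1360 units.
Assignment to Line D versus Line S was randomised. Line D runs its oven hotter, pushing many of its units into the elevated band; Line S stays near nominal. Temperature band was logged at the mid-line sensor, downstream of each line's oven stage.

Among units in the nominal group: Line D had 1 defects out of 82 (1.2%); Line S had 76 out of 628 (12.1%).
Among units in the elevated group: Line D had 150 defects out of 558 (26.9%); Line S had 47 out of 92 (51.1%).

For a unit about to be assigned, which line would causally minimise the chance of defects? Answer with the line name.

Line S

In-process temperature band is downstream of the line. One should not condition on a consequence of treatment, so the overall rates are the right comparison.
Pooled: Line D 23.6% vs Line S 17.1%; Line S is lower overall.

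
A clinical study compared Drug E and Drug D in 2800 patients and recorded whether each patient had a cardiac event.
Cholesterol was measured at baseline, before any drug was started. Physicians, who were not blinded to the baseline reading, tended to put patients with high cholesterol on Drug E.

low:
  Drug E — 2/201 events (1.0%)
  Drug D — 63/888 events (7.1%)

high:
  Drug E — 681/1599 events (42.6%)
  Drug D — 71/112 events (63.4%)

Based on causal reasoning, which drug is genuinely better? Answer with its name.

Drug E

The imbalance in cholesterol arose from how patients were allocated, not from anything the drug did; and cholesterol independently affects the outcome. The pooled gap is confounded — condition on cholesterol.
Within each level — low: 1.0% vs 7.1%; high: 42.6% vs 63.4% — Drug E is lower every time.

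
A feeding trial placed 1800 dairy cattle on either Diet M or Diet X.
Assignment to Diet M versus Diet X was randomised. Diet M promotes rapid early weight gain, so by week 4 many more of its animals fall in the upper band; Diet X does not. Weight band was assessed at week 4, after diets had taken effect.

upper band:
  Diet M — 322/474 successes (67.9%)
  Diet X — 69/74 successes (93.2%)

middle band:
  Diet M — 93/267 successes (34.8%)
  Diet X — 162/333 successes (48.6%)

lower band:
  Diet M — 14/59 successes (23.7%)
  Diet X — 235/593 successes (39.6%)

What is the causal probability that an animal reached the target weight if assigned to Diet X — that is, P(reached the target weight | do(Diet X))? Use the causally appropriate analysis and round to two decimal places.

0.47

Diet X is higher inside every week-4 weight band stratum but Diet M is higher in aggregate. Whether to stratify depends on how week-4 weight band relates to the diet.
The distribution of week-4 weight band is itself part of what the diet does — it is an intermediate outcome. Holding it fixed would remove that part of the effect; the total effect is the pooled difference.
So P(outcome | do(Diet X)) is just the pooled rate for Diet X: 466/1000 = 0.466.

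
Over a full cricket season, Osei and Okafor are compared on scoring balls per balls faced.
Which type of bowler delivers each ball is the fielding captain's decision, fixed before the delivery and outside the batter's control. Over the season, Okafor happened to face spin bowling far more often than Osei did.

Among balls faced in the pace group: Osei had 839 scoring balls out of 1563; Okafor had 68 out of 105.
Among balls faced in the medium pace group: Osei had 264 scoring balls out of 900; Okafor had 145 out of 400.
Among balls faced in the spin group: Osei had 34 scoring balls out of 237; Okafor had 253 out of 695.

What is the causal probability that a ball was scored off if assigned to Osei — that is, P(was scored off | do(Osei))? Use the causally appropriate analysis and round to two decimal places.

0.36

The bowling type-specific comparison favours Okafor throughout, but the pooled figures favour Osei. The question is whether to condition on bowling type.
Bowling type satisfies the back-door criterion: it is not a descendant of the player, and it blocks the spurious path from player to outcome. Adjusting for it (i.e., using the within-bowling type rates) gives the causal effect.
Standardising Osei to the population bowling type mix: 0.428·839/1563 + 0.333·264/900 + 0.239·34/237 = 0.362.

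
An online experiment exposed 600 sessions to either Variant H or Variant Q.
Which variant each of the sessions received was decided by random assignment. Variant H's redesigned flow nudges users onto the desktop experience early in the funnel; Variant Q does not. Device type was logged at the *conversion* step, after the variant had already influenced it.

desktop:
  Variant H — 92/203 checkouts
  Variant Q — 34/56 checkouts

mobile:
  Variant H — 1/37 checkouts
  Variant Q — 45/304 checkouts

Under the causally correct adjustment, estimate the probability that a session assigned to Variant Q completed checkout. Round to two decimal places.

Device type is downstream of the variant. One should not condition on a consequence of treatment, so the overall rates are the right comparison.
So P(outcome | do(Variant Q)) is just the pooled rate for Variant Q: 79/360 = 0.219.

0.22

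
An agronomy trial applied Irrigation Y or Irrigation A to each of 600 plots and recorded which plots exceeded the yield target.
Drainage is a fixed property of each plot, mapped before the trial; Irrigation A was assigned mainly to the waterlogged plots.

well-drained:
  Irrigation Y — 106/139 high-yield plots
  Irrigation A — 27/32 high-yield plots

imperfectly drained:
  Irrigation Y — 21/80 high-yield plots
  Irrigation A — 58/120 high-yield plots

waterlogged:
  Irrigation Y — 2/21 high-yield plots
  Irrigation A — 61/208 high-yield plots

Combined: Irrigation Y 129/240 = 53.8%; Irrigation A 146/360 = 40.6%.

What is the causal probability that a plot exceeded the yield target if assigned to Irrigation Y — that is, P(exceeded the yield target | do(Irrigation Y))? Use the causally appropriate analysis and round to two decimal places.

0.34

The field drainage-specific comparison favours Irrigation A throughout, but the pooled figures favour Irrigation Y. The question is whether to condition on field drainage.
Field drainage is set before the irrigation has any effect — it is not caused by the irrigation — and it independently drives the outcome. That makes it a confounder, so the causal comparison is within field drainage levels.
Standardising Irrigation Y to the population field drainage mix: 0.285·106/139 + 0.333·21/80 + 0.382·2/21 = 0.341.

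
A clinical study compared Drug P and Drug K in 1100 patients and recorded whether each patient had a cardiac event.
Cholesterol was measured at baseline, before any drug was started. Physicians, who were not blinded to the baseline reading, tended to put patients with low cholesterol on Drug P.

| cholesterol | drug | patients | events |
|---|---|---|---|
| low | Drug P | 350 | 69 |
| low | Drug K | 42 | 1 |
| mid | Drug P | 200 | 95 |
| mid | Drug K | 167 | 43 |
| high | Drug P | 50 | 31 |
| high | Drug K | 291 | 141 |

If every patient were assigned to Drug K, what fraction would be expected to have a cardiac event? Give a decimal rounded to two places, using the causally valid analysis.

Drug K is lower inside every cholesterol stratum but Drug P is lower in aggregate. Whether to stratify depends on how cholesterol relates to the drug.
Cholesterol differs across drugs for reasons unrelated to any effect of the drug itself, and it separately predicts the outcome — a classic confounder. We must compare within cholesterol levels.
Standardising Drug K to the population cholesterol mix: 0.356·1/42 + 0.334·43/167 + 0.310·141/291 = 0.245.

0.24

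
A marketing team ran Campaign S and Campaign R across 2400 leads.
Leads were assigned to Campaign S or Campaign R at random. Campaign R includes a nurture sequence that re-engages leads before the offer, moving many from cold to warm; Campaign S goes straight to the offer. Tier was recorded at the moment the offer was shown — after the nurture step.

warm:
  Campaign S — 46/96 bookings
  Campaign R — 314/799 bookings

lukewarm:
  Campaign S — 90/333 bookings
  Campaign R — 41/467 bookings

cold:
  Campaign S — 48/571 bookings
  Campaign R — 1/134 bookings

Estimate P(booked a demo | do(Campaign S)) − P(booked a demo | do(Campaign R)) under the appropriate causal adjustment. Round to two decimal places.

-0.07

The stratified and pooled comparisons disagree (Campaign S wins within each engagement tier; Campaign R wins overall), so the answer turns on the causal role of engagement tier.
Because the campaign influences engagement tier, engagement tier is a post-treatment mediator, not a confounder. Stratifying on it would bias the estimate; the causal effect is the crude pooled difference.
The causal difference is the pooled difference: 0.184 − 0.254 = -0.070.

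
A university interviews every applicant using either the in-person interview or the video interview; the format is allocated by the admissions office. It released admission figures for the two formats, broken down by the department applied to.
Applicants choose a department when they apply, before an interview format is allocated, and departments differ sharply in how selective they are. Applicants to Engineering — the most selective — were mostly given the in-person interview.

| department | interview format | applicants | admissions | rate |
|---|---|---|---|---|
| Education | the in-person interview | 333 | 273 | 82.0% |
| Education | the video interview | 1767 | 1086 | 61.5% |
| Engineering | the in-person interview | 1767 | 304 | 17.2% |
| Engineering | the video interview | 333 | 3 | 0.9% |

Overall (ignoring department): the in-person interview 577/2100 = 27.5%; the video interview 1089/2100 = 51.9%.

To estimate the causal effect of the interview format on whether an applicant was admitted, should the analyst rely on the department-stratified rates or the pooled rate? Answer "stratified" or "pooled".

Since department is a pre-existing factor (not a product of the interview format) and it affects the outcome on its own, it is a confounder. The stratified rates, not the pooled rate, identify the causal effect.
Within each level — Education: 82.0% vs 61.5%; Engineering: 17.2% vs 0.9% — the in-person interview is higher every time.

stratified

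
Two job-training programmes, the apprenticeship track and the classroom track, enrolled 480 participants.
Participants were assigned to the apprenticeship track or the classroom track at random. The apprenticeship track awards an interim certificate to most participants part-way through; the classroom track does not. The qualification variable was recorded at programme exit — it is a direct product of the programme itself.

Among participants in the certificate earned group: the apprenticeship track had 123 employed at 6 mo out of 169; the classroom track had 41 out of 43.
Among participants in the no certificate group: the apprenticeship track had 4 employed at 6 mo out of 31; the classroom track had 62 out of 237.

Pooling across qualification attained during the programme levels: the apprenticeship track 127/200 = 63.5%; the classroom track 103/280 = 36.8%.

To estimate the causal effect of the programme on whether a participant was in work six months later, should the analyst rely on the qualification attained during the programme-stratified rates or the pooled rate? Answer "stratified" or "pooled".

the classroom track is higher inside every qualification attained during the programme stratum but the apprenticeship track is higher in aggregate. Whether to stratify depends on how qualification attained during the programme relates to the programme.
The distribution of qualification attained during the programme is itself part of what the programme does — it is an intermediate outcome. Holding it fixed would remove that part of the effect; the total effect is the pooled difference.
Pooled: the apprenticeship track 63.5% vs the classroom track 36.8%; the apprenticeship track is higher overall.

pooled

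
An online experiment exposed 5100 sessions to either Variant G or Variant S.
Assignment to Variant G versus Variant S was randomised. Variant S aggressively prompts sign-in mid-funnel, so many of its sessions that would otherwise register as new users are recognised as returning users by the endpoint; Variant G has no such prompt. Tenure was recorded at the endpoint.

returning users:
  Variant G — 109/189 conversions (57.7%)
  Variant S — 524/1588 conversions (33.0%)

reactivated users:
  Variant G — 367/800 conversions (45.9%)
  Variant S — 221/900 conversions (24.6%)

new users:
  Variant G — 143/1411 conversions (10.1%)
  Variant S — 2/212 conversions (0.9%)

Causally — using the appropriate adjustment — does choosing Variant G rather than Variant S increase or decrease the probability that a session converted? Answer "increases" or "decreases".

decreases

The stratified and pooled comparisons disagree (Variant G wins within each user tenure; Variant S wins overall), so the answer turns on the causal role of user tenure.
User tenure lies on the pathway variant → user tenure → outcome, so adjusting for it blocks the indirect effect. For the total causal effect of variant, use the unadjusted pooled rates.
Pooled: Variant G 25.8% vs Variant S 27.7%; Variant S is higher overall.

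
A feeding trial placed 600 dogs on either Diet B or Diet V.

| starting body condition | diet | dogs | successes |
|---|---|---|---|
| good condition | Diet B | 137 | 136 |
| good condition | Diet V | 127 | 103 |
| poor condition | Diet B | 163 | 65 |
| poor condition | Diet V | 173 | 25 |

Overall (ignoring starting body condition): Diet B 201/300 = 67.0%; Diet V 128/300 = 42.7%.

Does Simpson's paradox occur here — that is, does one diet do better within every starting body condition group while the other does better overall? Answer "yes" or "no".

Within each starting body condition level (good condition 99.3% vs 81.1%; poor condition 39.9% vs 14.5%), Diet B has the higher rate every time. Pooled: 67.0% vs 42.7% — Diet B has the higher rate overall. They agree.

no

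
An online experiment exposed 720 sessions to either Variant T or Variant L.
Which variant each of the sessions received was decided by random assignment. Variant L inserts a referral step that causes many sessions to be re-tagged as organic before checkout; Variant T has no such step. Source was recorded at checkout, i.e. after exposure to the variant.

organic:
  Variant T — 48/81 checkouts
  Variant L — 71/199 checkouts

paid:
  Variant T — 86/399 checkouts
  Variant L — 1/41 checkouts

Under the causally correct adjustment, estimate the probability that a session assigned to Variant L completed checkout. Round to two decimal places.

Within every traffic source level Variant T has the higher rate, yet pooled Variant L does — Simpson's reversal.
Traffic source here is a post-treatment variable shaped by the variant; conditioning on it would introduce bias rather than remove it. The overall comparison is the causal one.
So P(outcome | do(Variant L)) is just the pooled rate for Variant L: 72/240 = 0.300.

0.30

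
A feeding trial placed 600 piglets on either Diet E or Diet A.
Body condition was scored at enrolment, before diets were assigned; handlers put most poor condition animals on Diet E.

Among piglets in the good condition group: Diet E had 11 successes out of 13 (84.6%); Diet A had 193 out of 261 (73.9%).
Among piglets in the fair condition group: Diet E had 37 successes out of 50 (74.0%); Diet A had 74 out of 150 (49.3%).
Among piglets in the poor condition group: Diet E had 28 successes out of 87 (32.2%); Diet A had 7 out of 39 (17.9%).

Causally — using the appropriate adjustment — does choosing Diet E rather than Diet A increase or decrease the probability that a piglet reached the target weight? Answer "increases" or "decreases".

increases

Within every starting body condition level Diet E has the higher rate, yet pooled Diet A does — Simpson's reversal.
Starting body condition is set before the diet has any effect — it is not caused by the diet — and it independently drives the outcome. That makes it a confounder, so the causal comparison is within starting body condition levels.
Within each level — good condition: 84.6% vs 73.9%; fair condition: 74.0% vs 49.3%; poor condition: 32.2% vs 17.9% — Diet E is higher every time.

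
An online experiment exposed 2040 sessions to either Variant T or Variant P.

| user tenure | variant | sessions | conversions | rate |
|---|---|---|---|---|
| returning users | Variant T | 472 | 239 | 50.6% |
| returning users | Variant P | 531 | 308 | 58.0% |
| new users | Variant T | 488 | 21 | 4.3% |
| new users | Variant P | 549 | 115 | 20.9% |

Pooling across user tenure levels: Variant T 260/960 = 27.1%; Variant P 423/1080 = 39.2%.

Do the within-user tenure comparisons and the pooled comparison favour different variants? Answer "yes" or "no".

Within each user tenure level (returning users 50.6% vs 58.0%; new users 4.3% vs 20.9%), Variant P has the higher rate every time. Pooled: 27.1% vs 39.2% — Variant P has the higher rate overall. They agree.

no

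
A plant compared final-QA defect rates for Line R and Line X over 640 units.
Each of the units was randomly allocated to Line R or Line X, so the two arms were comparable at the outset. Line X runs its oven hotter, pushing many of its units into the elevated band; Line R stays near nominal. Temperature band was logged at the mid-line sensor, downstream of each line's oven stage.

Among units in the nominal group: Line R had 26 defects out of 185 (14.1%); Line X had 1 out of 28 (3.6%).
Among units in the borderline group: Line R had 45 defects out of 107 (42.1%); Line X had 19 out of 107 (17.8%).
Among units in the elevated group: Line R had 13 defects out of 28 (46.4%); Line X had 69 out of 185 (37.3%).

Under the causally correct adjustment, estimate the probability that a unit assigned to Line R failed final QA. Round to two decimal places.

0.26

In-process temperature band is recorded after the line and is itself shifted by it — it sits on the causal path from line to outcome. Conditioning on a mediator would strip out part of the effect we want; the pooled comparison gives the total causal effect.
So P(outcome | do(Line R)) is just the pooled rate for Line R: 84/320 = 0.263.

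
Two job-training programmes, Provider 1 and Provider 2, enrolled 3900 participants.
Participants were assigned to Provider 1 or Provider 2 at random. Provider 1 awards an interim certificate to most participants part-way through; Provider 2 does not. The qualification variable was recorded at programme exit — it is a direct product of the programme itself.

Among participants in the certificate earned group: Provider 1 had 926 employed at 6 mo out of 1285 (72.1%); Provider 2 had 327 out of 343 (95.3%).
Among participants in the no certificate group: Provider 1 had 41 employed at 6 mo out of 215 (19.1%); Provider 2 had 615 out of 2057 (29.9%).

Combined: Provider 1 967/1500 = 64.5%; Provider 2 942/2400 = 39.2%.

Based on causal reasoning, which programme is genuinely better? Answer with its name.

Stratifying would compare programmes among participants the programmes themselves sorted into qualification attained during the programme groups — a form of selection on an intermediate. The unconditioned pooled rates give the total causal effect.
Pooled: Provider 1 64.5% vs Provider 2 39.2%; Provider 1 is higher overall.

Provider 1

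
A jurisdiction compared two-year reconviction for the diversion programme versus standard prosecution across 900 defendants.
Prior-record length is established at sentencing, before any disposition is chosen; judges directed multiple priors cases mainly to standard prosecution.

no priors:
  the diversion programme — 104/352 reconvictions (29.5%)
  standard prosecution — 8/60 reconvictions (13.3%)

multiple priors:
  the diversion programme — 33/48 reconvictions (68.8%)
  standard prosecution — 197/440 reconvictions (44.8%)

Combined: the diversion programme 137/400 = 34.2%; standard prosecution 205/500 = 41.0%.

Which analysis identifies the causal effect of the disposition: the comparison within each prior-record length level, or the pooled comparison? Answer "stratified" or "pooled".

Since prior-record length is a pre-existing factor (not a product of the disposition) and it affects the outcome on its own, it is a confounder. The stratified rates, not the pooled rate, identify the causal effect.
Within each level — no priors: 29.5% vs 13.3%; multiple priors: 68.8% vs 44.8% — standard prosecution is lower every time.

stratified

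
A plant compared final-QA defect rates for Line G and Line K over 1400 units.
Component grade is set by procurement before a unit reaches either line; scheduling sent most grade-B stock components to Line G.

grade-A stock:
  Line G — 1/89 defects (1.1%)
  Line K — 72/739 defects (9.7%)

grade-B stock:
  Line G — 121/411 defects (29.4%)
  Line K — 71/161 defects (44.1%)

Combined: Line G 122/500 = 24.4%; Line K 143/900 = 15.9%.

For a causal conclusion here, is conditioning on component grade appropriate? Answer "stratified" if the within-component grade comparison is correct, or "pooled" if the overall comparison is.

The stratified and pooled comparisons disagree (Line G wins within each component grade; Line K wins overall), so the answer turns on the causal role of component grade.
Component grade is set before the line has any effect — it is not caused by the line — and it independently drives the outcome. That makes it a confounder, so the causal comparison is within component grade levels.
Within each level — grade-A stock: 1.1% vs 9.7%; grade-B stock: 29.4% vs 44.1% — Line G is lower every time.

stratified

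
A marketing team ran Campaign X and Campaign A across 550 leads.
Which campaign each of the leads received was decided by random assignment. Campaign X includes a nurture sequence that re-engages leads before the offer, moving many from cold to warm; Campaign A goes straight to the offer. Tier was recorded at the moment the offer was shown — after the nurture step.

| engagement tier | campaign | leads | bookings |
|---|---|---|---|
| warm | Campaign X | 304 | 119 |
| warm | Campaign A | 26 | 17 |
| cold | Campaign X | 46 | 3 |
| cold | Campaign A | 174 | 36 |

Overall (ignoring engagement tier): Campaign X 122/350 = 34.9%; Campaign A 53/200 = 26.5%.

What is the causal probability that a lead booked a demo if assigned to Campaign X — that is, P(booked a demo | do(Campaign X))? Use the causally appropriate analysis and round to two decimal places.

0.35

Within every engagement tier level Campaign A has the higher rate, yet pooled Campaign X does — Simpson's reversal.
Engagement tier here is a post-treatment variable shaped by the campaign; conditioning on it would introduce bias rather than remove it. The overall comparison is the causal one.
So P(outcome | do(Campaign X)) is just the pooled rate for Campaign X: 122/350 = 0.349.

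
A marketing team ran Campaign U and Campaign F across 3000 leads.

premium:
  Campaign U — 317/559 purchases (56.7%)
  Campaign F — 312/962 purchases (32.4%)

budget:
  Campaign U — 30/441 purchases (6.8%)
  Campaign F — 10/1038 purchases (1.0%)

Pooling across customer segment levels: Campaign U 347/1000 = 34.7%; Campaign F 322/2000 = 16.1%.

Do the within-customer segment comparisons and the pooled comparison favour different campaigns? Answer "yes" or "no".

no

Within each customer segment level (premium 56.7% vs 32.4%; budget 6.8% vs 1.0%), Campaign U has the higher rate every time. Pooled: 34.7% vs 16.1% — Campaign U has the higher rate overall. They agree.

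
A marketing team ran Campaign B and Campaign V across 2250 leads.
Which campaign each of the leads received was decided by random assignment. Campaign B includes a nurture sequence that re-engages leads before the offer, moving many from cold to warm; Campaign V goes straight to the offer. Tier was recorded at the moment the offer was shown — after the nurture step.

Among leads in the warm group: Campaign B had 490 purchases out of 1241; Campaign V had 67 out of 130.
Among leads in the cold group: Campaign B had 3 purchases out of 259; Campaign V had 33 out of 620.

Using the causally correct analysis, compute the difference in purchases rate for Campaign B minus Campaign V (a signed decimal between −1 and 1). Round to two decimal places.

Stratifying would compare campaigns among leads the campaigns themselves sorted into engagement tier groups — a form of selection on an intermediate. The unconditioned pooled rates give the total causal effect.
The causal difference is the pooled difference: 0.329 − 0.133 = +0.195.

+0.20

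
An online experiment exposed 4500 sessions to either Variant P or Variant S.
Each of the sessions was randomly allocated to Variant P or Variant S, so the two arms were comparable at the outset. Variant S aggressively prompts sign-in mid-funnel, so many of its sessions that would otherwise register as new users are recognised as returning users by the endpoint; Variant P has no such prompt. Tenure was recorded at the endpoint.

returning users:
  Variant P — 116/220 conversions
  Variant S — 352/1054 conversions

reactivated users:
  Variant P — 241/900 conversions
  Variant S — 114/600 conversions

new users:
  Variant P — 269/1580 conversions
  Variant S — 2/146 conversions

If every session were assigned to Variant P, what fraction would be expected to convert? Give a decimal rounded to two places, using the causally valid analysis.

0.23

The stratified and pooled comparisons disagree (Variant P wins within each user tenure; Variant S wins overall), so the answer turns on the causal role of user tenure.
User tenure lies on the pathway variant → user tenure → outcome, so adjusting for it blocks the indirect effect. For the total causal effect of variant, use the unadjusted pooled rates.
So P(outcome | do(Variant P)) is just the pooled rate for Variant P: 626/2700 = 0.232.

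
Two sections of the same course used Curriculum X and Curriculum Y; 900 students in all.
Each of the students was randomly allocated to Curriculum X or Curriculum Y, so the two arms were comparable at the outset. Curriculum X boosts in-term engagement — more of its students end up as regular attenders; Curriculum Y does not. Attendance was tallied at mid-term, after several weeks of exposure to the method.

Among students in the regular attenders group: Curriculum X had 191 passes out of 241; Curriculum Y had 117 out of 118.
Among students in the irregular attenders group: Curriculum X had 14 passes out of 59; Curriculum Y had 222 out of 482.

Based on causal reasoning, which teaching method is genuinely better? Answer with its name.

Mid-term attendance is downstream of the teaching method. One should not condition on a consequence of treatment, so the overall rates are the right comparison.
Pooled: Curriculum X 68.3% vs Curriculum Y 56.5%; Curriculum X is higher overall.

Curriculum X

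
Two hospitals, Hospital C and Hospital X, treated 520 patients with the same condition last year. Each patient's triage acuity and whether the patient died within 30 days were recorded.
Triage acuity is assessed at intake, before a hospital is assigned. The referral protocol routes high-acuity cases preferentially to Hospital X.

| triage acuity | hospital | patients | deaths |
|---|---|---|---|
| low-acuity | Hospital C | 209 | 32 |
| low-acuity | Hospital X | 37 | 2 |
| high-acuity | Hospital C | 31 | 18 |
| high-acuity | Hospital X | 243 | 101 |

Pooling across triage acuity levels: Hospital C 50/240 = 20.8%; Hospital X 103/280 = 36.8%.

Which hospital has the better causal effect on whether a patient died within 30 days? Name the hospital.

Hospital X

Hospital X is lower inside every triage acuity stratum but Hospital C is lower in aggregate. Whether to stratify depends on how triage acuity relates to the hospital.
Here triage acuity is a common cause — it drives both which hospital a case falls under and the outcome. The crude comparison mixes populations; the stratum-specific rates are the causally relevant ones.
Within each level — low-acuity: 15.3% vs 5.4%; high-acuity: 58.1% vs 41.6% — Hospital X is lower every time.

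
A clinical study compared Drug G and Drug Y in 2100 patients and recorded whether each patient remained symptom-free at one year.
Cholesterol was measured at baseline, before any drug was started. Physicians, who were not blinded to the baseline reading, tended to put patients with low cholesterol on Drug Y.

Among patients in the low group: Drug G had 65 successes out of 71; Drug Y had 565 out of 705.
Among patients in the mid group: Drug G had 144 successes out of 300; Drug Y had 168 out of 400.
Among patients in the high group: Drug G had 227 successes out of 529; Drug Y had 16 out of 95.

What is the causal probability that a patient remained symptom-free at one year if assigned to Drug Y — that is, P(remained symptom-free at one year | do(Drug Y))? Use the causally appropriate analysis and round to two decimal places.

The imbalance in cholesterol arose from how patients were allocated, not from anything the drug did; and cholesterol independently affects the outcome. The pooled gap is confounded — condition on cholesterol.
Standardising Drug Y to the population cholesterol mix: 0.370·565/705 + 0.333·168/400 + 0.297·16/95 = 0.486.

0.49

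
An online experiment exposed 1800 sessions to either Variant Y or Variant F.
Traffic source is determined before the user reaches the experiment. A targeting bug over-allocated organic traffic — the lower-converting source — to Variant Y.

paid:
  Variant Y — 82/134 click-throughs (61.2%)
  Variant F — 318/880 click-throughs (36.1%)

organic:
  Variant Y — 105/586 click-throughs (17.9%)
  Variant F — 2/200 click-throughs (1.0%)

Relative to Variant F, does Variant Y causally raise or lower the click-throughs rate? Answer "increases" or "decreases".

increases

Traffic source satisfies the back-door criterion: it is not a descendant of the variant, and it blocks the spurious path from variant to outcome. Adjusting for it (i.e., using the within-traffic source rates) gives the causal effect.
Within each level — paid: 61.2% vs 36.1%; organic: 17.9% vs 1.0% — Variant Y is higher every time.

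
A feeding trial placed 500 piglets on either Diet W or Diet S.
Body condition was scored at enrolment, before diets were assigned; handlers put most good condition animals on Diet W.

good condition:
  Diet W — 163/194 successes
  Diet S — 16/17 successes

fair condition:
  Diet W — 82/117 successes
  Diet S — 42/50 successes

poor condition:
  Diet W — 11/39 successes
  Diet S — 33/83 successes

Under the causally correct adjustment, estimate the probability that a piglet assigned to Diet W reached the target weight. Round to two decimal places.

Since starting body condition is a pre-existing factor (not a product of the diet) and it affects the outcome on its own, it is a confounder. The stratified rates, not the pooled rate, identify the causal effect.
Standardising Diet W to the population starting body condition mix: 0.422·163/194 + 0.334·82/117 + 0.244·11/39 = 0.657.

0.66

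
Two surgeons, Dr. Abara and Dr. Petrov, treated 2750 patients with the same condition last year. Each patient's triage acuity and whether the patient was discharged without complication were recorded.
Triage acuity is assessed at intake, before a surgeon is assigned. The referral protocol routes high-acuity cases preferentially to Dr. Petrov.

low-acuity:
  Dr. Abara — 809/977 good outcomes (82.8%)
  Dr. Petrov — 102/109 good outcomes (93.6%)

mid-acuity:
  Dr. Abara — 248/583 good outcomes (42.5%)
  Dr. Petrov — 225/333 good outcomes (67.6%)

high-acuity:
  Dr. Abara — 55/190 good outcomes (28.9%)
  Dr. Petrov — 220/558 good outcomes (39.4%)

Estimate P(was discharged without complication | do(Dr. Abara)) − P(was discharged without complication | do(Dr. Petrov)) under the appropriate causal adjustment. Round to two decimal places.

-0.15

The stratified and pooled comparisons disagree (Dr. Petrov wins within each triage acuity; Dr. Abara wins overall), so the answer turns on the causal role of triage acuity.
Triage acuity is set before the surgeon has any effect — it is not caused by the surgeon — and it independently drives the outcome. That makes it a confounder, so the causal comparison is within triage acuity levels.
Adjusting over the population distribution of triage acuity: 0.395·(0.828−0.936) + 0.333·(0.425−0.676) + 0.272·(0.289−0.394) = -0.154.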